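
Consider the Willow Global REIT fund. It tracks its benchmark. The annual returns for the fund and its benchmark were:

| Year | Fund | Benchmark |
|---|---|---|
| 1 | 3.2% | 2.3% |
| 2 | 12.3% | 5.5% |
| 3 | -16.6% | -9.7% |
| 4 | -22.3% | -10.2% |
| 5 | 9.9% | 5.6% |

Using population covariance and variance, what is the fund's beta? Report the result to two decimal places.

1.95

r̄p = -2.7000%,  r̄m = -1.3000%
Cov = Σ(rp − r̄p)(rm − r̄m) / 5 = 100.2760
Var(rm) = Σ(rm − r̄m)² / 5 = 51.3160
β = Cov / Var = 100.2760 / 51.3160 = 1.9541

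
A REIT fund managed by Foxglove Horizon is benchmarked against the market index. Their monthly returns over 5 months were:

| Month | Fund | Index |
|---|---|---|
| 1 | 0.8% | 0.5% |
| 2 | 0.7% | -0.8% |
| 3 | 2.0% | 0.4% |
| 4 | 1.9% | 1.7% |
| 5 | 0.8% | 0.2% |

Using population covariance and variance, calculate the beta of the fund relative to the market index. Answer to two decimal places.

r̄p = 1.2400%,  r̄m = 0.4000%
Cov = Σ(rp − r̄p)(rm − r̄m) / 5 = 0.3100
Var(rm) = Σ(rm − r̄m)² / 5 = 0.6360
β = Cov / Var = 0.3100 / 0.6360 = 0.4874

0.49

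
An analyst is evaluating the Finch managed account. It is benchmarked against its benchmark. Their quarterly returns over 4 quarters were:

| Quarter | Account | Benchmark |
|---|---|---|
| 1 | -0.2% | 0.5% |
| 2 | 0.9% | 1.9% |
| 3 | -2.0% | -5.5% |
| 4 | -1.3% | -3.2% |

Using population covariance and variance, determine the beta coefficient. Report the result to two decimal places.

r̄p = -0.6500%,  r̄m = -1.5750%
Cov = Σ(rp − r̄p)(rm − r̄m) / 4 = 3.1688
Var(rm) = Σ(rm − r̄m)² / 4 = 8.6069
β = Cov / Var = 3.1688 / 8.6069 = 0.3682

0.37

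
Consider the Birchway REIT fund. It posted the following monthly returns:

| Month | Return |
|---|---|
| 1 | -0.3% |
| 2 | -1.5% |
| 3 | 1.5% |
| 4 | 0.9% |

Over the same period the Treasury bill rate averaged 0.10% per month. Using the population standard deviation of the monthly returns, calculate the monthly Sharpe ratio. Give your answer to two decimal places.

0.04

μ = (-0.3 − 1.5 + 1.5 + 0.9) / 4 = 0.1500%
Population σ = √[Σ(r − μ)² / 4] = √[5.3100 / 4] = √1.3275 = 1.1522%
Sharpe = (μ − rf) / σ = (0.1500 − 0.1) / 1.1522 = 0.0500 / 1.1522 = 0.0434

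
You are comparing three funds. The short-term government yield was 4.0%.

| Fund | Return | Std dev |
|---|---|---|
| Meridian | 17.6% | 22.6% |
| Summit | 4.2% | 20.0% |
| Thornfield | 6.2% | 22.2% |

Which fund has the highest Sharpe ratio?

Meridian: Sharpe ratio = (17.6% − 4.0%) / 22.6% = 0.602
Summit: Sharpe ratio = (4.2% − 4.0%) / 20.0% = 0.010
Thornfield: Sharpe ratio = (6.2% − 4.0%) / 22.2% = 0.099
Highest: Meridian (0.602).

Meridian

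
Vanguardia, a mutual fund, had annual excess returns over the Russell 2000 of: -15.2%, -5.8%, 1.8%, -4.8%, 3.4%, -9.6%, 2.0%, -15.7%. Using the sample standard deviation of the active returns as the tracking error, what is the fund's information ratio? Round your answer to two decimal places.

Mean return μ = -43.90 / 8 = -5.4875%
Sample std dev = √[404.2688 / 7] = 7.5995%
IR = μ / tracking error = -5.4875 / 7.5995 = -0.7221

-0.72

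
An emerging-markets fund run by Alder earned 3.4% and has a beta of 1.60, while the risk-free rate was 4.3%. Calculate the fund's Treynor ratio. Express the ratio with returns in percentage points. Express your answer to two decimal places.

Treynor = (Rp − Rf) / β = (3.4% − 4.3%) / 1.60 = -0.90 / 1.60 = -0.5625

-0.56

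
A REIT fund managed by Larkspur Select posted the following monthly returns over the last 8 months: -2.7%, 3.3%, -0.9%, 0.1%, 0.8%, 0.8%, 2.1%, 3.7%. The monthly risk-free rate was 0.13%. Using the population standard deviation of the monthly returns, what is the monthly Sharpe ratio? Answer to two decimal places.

r̄ = (-2.7 + 3.3 − 0.9 + 0.1 + 0.8 + 0.8 + 2.1 + 3.7) / 8 = 0.9000%
Σ(r − r̄)² = (-2.7 − 0.9000)² + (3.3 − 0.9000)² + … = 31.9000
σ = √[31.9000 / 8] = 1.9969%
Sharpe = (r̄ − rf) / σ = (0.9000 − 0.13) / 1.9969 = 0.7700 / 1.9969 = 0.3856

0.39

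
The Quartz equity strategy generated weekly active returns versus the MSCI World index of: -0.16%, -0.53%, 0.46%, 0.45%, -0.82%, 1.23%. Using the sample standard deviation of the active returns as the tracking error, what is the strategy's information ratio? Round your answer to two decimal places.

r̄ = (-0.16 − 0.53 + 0.46 + 0.45 − 0.82 + 1.23) / 6 = 0.630 / 6 = 0.1050%
Σ(r − r̄)² = (-0.16 − 0.1050)² + (-0.53 − 0.1050)² + … = 2.8398
σ = √[2.8398 / 5] = 0.7536%
IR = r̄ / tracking error = 0.1050 / 0.7536 = 0.1393

0.14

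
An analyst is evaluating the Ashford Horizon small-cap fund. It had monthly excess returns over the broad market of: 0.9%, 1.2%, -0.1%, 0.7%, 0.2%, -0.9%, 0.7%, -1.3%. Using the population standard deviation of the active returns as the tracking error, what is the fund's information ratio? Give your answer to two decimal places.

0.21

r̄ = (0.9 + 1.2 − 0.1 + 0.7 + 0.2 − 0.9 + 0.7 − 1.3) / 8 = 0.1750%
Σ(r − r̄)² = 5.5350; population σ = √(5.5350/8) = 0.8318%
IR = r̄ / tracking error = 0.1750 / 0.8318 = 0.2104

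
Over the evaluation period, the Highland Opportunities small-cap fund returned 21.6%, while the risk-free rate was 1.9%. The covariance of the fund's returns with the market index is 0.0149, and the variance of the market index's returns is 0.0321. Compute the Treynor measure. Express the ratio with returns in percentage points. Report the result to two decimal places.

β = Cov / Var = 0.0149 / 0.0321 = 0.4642
Treynor = (Rp − Rf) / β = (21.6% − 1.9%) / 0.4642 = 19.70 / 0.4642 = 42.4386

42.44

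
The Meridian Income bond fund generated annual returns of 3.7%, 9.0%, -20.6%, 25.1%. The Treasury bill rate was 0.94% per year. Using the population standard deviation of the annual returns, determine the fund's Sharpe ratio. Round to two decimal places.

0.20

r̄ = (3.7 + 9 − 20.6 + 25.1) / 4 = 4.3000%
Σ(r − r̄)² = (3.7 − 4.3000)² + (9 − 4.3000)² + (-20.6 − 4.3000)² + … = 1075.1000
population σ = √(1075.1000 / 4) = √268.7750 = 16.3944%
Sharpe = (r̄ − rf) / σ = (4.3000 − 0.94) / 16.3944 = 3.3600 / 16.3944 = 0.2049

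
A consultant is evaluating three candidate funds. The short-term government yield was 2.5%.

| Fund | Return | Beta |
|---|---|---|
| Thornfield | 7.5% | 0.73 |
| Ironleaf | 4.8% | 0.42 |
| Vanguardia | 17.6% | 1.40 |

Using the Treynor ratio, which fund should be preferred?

Thornfield: Treynor = (7.5% − 2.5%) / 0.73 = 6.849
Ironleaf: Treynor = (4.8% − 2.5%) / 0.42 = 5.476
Vanguardia: Treynor = (17.6% − 2.5%) / 1.40 = 10.786
Highest: Vanguardia (10.786).

Vanguardia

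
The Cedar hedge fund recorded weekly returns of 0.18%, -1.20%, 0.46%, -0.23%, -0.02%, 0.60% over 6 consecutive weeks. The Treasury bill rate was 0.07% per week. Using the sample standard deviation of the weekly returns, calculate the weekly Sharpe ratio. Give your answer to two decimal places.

-0.16

r̄ = (0.18 − 1.2 + 0.46 − 0.23 − 0.02 + 0.6) / 6 = -0.210 / 6 = -0.0350%
Sample σ = √[Σ(r − r̄)² / 5] = √[2.0900 / 5] = √0.4180 = 0.6465%
Sharpe = (r̄ − rf) / σ = (-0.0350 − 0.07) / 0.6465 = -0.1050 / 0.6465 = -0.1624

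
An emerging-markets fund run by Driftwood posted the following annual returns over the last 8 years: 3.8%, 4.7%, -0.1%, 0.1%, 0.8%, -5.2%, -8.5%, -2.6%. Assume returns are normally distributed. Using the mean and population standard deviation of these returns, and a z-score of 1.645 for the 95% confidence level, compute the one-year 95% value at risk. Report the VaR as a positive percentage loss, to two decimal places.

7.69

μ = (3.8 + 4.7 − 0.1 + 0.1 + 0.8 − 5.2 − 8.5 − 2.6) / 8 = -7.00 / 8 = -0.8750%
Σ(r − μ)² = (3.8 − (-0.8750))² + (4.7 − (-0.8750))² + (-0.1 − (-0.8750))² + … = 137.1150
population σ = √(137.1150 / 8) = √17.1394 = 4.1400%
VaR = −(μ − z·σ) = −(-0.8750 − 1.645 × 4.1400) = −(-7.6853) = 7.6853%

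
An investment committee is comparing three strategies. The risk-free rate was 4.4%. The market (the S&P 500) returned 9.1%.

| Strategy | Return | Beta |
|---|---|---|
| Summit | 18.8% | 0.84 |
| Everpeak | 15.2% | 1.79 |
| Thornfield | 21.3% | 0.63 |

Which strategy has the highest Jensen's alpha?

Summit: α = 18.8% − [4.4% + 0.84 × (9.1% − 4.4%)] = 10.452
Everpeak: α = 15.2% − [4.4% + 1.79 × (9.1% − 4.4%)] = 2.387
Thornfield: α = 21.3% − [4.4% + 0.63 × (9.1% − 4.4%)] = 13.939
Highest: Thornfield (13.939).

Thornfield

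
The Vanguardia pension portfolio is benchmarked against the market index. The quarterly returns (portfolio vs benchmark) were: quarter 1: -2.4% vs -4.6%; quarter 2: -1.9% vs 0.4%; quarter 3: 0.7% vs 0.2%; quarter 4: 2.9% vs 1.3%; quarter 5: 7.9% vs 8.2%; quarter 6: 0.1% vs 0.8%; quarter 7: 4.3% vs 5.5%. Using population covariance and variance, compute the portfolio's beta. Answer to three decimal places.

r̄p = 1.6571%,  r̄m = 1.6857%
Cov = Σ(rp − r̄p)(rm − r̄m) / 7 = 11.8780
Var(rm) = Σ(rm − r̄m)² / 7 = 14.4698
β = Cov / Var = 11.8780 / 14.4698 = 0.8209

0.821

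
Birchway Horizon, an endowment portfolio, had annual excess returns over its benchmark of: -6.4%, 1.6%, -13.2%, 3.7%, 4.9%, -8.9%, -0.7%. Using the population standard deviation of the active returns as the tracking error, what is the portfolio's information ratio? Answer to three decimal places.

-0.426

Mean return μ = -19.00 / 7 = -2.7143%
Σ(r − μ)² = 283.5886; population σ = √(283.5886/7) = 6.3650%
IR = μ / tracking error = -2.7143 / 6.3650 = -0.4264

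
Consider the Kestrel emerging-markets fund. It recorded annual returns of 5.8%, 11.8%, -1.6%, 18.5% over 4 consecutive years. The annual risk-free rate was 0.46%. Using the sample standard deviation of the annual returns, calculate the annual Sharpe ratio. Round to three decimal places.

Mean return r̄ = 34.50 / 4 = 8.6250%
Sample std dev = √[220.1275 / 3] = 8.5660%
Sharpe = (r̄ − rf) / σ = (8.6250 − 0.46) / 8.5660 = 8.1650 / 8.5660 = 0.9532

0.953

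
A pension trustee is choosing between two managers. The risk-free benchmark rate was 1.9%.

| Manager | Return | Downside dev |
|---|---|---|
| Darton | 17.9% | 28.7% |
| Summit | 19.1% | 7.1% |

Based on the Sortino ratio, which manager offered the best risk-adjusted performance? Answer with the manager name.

Darton: Sortino ratio = (17.9% − 1.9%) / 28.7% = 0.557
Summit: Sortino ratio = (19.1% − 1.9%) / 7.1% = 2.423
Highest: Summit (2.423).

Summit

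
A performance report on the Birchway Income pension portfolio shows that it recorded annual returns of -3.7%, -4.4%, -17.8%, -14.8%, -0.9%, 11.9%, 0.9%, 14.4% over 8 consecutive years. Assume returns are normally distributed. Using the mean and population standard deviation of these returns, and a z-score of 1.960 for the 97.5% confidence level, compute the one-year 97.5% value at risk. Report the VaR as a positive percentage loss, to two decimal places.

μ = (-3.7 − 4.4 − 17.8 − 14.8 − 0.9 + 11.9 + 0.9 + 14.4) / 8 = -14.40 / 8 = -1.8000%
Population σ = √[Σ(r − μ)² / 8] = √[893.6000 / 8] = √111.7000 = 10.5688%
VaR = −(μ − z·σ) = −(-1.8000 − 1.960 × 10.5688) = −(-22.5148) = 22.5148%

22.51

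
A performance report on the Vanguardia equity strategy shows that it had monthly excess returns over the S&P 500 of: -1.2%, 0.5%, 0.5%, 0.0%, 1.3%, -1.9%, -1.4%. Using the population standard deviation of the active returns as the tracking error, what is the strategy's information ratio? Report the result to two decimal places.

-0.29

r̄ = (-1.2 + 0.5 + 0.5 + 0 + 1.3 − 1.9 − 1.4) / 7 = -0.3143%
Population σ = √[Σ(r − r̄)² / 7] = √[8.5086 / 7] = √1.2155 = 1.1025%
IR = r̄ / tracking error = -0.3143 / 1.1025 = -0.2851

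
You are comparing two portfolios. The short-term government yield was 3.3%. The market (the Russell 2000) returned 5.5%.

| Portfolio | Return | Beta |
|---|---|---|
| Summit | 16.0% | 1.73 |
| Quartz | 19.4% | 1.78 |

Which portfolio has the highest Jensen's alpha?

Summit: α = 16.0% − [3.3% + 1.73 × (5.5% − 3.3%)] = 8.894
Quartz: α = 19.4% − [3.3% + 1.78 × (5.5% − 3.3%)] = 12.184
Highest: Quartz (12.184).

Quartz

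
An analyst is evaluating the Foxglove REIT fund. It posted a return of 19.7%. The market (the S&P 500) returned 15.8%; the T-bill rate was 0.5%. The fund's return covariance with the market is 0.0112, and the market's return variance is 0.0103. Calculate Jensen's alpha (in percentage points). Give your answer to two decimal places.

2.56

β = Cov / Var = 0.0112 / 0.0103 = 1.0874
E[R] = Rf + β(Rm − Rf) = 0.5% + 1.0874 × (15.8% − 0.5%) = 17.1372%
α = Rp − E[R] = 19.7% − 17.1372% = 2.5628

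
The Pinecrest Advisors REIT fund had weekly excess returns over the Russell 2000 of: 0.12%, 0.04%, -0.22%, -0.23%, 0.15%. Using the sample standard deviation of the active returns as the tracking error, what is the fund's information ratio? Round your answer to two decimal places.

-0.15

Mean return μ = -0.140 / 5 = -0.0280%
Σ(r − μ)² = (0.12 − (-0.0280))² + (0.04 − (-0.0280))² + … = 0.1359
sample σ = √(0.1359 / 4) = √0.0340 = 0.1844%
IR = μ / tracking error = -0.0280 / 0.1844 = -0.1518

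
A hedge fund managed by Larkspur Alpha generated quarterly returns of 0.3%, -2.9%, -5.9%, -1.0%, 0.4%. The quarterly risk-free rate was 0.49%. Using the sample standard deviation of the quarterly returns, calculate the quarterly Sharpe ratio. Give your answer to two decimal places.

r̄ = (0.3 − 2.9 − 5.9 − 1 + 0.4) / 5 = -9.10 / 5 = -1.8200%
Sample std dev = √[27.9080 / 4] = 2.6414%
Sharpe = (r̄ − rf) / σ = (-1.8200 − 0.49) / 2.6414 = -2.3100 / 2.6414 = -0.8745

-0.87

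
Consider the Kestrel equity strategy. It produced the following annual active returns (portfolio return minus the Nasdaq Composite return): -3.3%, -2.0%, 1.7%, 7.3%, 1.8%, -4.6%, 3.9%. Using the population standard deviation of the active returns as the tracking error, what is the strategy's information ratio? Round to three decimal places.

0.175

μ = (-3.3 − 2 + 1.7 + 7.3 + 1.8 − 4.6 + 3.9) / 7 = 0.6857%
Σ(r − μ)² = (-3.3 − 0.6857)² + (-2 − 0.6857)² + (1.7 − 0.6857)² + … = 107.3886
σ = √[107.3886 / 7] = 3.9168%
IR = μ / tracking error = 0.6857 / 3.9168 = 0.1751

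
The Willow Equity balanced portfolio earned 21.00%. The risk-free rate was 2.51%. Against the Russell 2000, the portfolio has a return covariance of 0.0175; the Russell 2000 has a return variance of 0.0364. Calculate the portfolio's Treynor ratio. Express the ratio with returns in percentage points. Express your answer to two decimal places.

β = Cov / Var = 0.0175 / 0.0364 = 0.4808
Treynor = (Rp − Rf) / β = (21.00% − 2.51%) / 0.4808 = 18.49 / 0.4808 = 38.4567

38.46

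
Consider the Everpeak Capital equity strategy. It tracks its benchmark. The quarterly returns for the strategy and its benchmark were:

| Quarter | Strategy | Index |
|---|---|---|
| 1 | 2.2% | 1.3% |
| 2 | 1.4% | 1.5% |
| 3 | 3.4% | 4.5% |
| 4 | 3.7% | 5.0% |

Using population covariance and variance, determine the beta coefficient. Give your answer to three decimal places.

0.515

r̄p = 2.6750%,  r̄m = 3.0750%
Cov = Σ(rp − r̄p)(rm − r̄m) / 4 = 1.4644
Var(rm) = Σ(rm − r̄m)² / 4 = 2.8419
β = Cov / Var = 1.4644 / 2.8419 = 0.5153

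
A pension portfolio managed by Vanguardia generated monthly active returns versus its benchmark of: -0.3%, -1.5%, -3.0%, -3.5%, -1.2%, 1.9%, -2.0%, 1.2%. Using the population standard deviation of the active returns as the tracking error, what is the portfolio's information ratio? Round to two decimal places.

-0.59

μ = (-0.3 − 1.5 − 3 − 3.5 − 1.2 + 1.9 − 2 + 1.2) / 8 = -1.0500%
Σ(r − μ)² = 25.2600; population σ = √(25.2600/8) = 1.7769%
IR = μ / tracking error = -1.0500 / 1.7769 = -0.5909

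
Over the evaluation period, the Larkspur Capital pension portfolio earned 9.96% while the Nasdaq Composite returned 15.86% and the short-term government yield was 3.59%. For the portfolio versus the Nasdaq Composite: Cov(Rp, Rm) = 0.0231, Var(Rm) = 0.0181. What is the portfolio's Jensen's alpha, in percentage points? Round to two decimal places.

-9.29

β = Cov / Var = 0.0231 / 0.0181 = 1.2762
E[R] = Rf + β(Rm − Rf) = 3.59% + 1.2762 × (15.86% − 3.59%) = 19.2490%
α = Rp − E[R] = 9.96% − 19.2490% = -9.2890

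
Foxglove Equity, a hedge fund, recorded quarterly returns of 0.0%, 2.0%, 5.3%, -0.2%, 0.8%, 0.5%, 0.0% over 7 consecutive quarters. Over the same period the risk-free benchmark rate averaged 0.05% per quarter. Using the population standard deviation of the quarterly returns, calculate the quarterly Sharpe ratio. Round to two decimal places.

r̄ = (0 + 2 + 5.3 − 0.2 + 0.8 + 0.5 + 0) / 7 = 1.2000%
Σ(r − r̄)² = 22.9400; population σ = √(22.9400/7) = 1.8103%
Sharpe = (r̄ − rf) / σ = (1.2000 − 0.05) / 1.8103 = 1.1500 / 1.8103 = 0.6353

0.64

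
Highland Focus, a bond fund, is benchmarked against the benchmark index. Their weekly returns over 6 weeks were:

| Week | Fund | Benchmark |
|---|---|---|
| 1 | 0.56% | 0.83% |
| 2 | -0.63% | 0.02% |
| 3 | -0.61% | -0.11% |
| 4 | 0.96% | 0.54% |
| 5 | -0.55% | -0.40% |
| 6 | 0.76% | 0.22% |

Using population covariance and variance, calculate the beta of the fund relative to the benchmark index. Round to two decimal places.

1.34

r̄p = 0.0817%,  r̄m = 0.1833%
Cov = Σ(rp − r̄p)(rm − r̄m) / 6 = 0.2225
Var(rm) = Σ(rm − r̄m)² / 6 = 0.1666
β = Cov / Var = 0.2225 / 0.1666 = 1.3355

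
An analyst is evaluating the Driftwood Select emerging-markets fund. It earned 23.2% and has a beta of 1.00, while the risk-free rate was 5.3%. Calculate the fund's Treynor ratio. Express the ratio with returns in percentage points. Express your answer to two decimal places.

17.90

Treynor = (Rp − Rf) / β = (23.2% − 5.3%) / 1.00 = 17.90 / 1.00 = 17.9000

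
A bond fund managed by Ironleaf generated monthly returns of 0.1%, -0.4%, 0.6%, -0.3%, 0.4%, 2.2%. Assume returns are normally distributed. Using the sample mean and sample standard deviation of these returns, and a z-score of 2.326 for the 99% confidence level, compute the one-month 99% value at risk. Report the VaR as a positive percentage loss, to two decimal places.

μ = (0.1 − 0.4 + 0.6 − 0.3 + 0.4 + 2.2) / 6 = 2.60 / 6 = 0.4333%
Sample std dev = √[4.4933 / 5] = 0.9480%
VaR = −(μ − z·σ) = −(0.4333 − 2.326 × 0.9480) = −(-1.7717) = 1.7717%

1.77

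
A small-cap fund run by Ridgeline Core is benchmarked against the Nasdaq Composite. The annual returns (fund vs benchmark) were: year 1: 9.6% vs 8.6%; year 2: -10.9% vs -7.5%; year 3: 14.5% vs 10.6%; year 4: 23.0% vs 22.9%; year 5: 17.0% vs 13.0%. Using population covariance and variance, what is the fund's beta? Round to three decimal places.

r̄p = 10.6400%,  r̄m = 9.5200%
Cov = Σ(rp − r̄p)(rm − r̄m) / 5 = 111.8492
Var(rm) = Σ(rm − r̄m)² / 5 = 96.5656
β = Cov / Var = 111.8492 / 96.5656 = 1.1583

1.158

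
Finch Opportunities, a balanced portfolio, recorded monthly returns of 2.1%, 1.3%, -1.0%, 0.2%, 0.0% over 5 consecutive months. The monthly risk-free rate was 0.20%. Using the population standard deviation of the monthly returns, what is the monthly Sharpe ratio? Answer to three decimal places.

r̄ = (2.1 + 1.3 − 1 + 0.2 + 0) / 5 = 0.5200%
Σ(r − r̄)² = (2.1 − 0.5200)² + (1.3 − 0.5200)² + … = 5.7880
σ = √[5.7880 / 5] = 1.0759%
Sharpe = (r̄ − rf) / σ = (0.5200 − 0.2) / 1.0759 = 0.3200 / 1.0759 = 0.2974

0.297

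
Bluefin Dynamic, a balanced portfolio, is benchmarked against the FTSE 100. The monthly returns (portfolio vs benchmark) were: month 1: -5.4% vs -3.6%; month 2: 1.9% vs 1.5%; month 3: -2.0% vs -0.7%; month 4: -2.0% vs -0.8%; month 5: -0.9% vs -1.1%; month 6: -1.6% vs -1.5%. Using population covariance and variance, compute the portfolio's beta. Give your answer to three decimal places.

r̄p = -1.6667%,  r̄m = -1.0333%
Cov = Σ(rp − r̄p)(rm − r̄m) / 6 = 3.0578
Var(rm) = Σ(rm − r̄m)² / 6 = 2.2322
β = Cov / Var = 3.0578 / 2.2322 = 1.3699

1.370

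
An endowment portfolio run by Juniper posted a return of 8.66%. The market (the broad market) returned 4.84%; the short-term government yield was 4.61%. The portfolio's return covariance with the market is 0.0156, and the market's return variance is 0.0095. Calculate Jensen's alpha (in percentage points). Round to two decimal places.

β = Cov / Var = 0.0156 / 0.0095 = 1.6421
E[R] = Rf + β(Rm − Rf) = 4.61% + 1.6421 × (4.84% − 4.61%) = 4.9877%
α = Rp − E[R] = 8.66% − 4.9877% = 3.6723

3.67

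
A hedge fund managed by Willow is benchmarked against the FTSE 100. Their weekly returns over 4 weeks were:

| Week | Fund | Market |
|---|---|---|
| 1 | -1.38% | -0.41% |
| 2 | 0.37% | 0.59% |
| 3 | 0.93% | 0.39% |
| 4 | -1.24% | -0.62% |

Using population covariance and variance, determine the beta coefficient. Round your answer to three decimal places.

r̄p = -0.3300%,  r̄m = -0.0125%
Cov = Σ(rp − r̄p)(rm − r̄m) / 4 = 0.4748
Var(rm) = Σ(rm − r̄m)² / 4 = 0.2630
β = Cov / Var = 0.4748 / 0.2630 = 1.8053

1.805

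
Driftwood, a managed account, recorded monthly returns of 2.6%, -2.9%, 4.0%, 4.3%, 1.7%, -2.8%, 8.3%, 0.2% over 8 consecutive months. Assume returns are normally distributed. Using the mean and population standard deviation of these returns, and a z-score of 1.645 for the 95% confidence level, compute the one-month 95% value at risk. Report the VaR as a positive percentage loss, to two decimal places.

r̄ = (2.6 − 2.9 + 4 + 4.3 + 1.7 − 2.8 + 8.3 + 0.2) / 8 = 15.40 / 8 = 1.9250%
Σ(r − r̄)² = (2.6 − 1.9250)² + (-2.9 − 1.9250)² + (4 − 1.9250)² + … = 99.6750
population σ = √(99.6750 / 8) = √12.4594 = 3.5298%
VaR = −(r̄ − z·σ) = −(1.9250 − 1.645 × 3.5298) = −(-3.8815) = 3.8815%

3.88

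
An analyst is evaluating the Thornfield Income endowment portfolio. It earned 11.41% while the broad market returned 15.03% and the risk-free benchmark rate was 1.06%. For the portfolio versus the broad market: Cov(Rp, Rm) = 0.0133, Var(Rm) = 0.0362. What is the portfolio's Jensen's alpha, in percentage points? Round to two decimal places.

5.22

β = Cov / Var = 0.0133 / 0.0362 = 0.3674
E[R] = Rf + β(Rm − Rf) = 1.06% + 0.3674 × (15.03% − 1.06%) = 6.1926%
α = Rp − E[R] = 11.41% − 6.1926% = 5.2174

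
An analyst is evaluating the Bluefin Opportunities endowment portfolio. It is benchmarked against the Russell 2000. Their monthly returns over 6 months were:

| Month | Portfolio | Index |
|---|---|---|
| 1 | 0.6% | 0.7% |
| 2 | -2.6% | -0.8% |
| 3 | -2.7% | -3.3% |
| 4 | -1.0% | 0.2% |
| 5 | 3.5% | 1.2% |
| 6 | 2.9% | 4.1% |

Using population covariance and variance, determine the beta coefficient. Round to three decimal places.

0.915

r̄p = 0.1167%,  r̄m = 0.3500%
Cov = Σ(rp − r̄p)(rm − r̄m) / 6 = 4.5092
Var(rm) = Σ(rm − r̄m)² / 6 = 4.9292
β = Cov / Var = 4.5092 / 4.9292 = 0.9148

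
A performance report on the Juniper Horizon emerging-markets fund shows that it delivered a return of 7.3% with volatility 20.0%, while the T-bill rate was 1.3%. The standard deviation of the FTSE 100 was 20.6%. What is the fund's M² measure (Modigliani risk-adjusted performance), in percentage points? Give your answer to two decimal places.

7.48

Sharpe = (Rp − Rf) / σp = (7.3% − 1.3%) / 20.0% = 0.3000
M² = Rf + Sharpe × σm = 1.3% + 0.3000 × 20.6% = 7.4800%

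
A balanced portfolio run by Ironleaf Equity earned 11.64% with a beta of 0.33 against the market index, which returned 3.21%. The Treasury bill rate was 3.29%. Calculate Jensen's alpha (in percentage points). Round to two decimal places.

CAPM expected return = Rf + β(Rm − Rf) = 3.29% + 0.33 × (3.21% − 3.29%) = 3.29 + 0.33 × -0.08 = 3.2636%
Jensen's α = Rp − E[R] = 11.64% − 3.2636% = 8.3764

8.38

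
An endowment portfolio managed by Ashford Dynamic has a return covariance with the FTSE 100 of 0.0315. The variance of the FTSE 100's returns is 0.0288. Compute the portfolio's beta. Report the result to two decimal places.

β = Cov(Rp, Rm) / Var(Rm) = 0.0315 / 0.0288 = 1.0938

1.09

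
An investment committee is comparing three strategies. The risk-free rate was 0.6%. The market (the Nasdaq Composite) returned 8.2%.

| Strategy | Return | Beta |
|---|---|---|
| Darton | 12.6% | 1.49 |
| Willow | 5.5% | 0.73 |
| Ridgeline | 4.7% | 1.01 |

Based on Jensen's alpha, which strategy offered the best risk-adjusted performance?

Darton

Darton: α = 12.6% − [0.6% + 1.49 × (8.2% − 0.6%)] = 0.676
Willow: α = 5.5% − [0.6% + 0.73 × (8.2% − 0.6%)] = -0.648
Ridgeline: α = 4.7% − [0.6% + 1.01 × (8.2% − 0.6%)] = -3.576
Highest: Darton (0.676).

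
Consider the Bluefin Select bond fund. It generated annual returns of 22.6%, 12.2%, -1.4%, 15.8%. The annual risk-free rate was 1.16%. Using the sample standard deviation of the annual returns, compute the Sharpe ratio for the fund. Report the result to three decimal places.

1.103

Mean return r̄ = 49.20 / 4 = 12.3000%
Σ(r − r̄)² = (22.6 − 12.3000)² + (12.2 − 12.3000)² + (-1.4 − 12.3000)² + … = 306.0400
σ = √[306.0400 / 3] = 10.1002%
Sharpe = (r̄ − rf) / σ = (12.3000 − 1.16) / 10.1002 = 11.1400 / 10.1002 = 1.1029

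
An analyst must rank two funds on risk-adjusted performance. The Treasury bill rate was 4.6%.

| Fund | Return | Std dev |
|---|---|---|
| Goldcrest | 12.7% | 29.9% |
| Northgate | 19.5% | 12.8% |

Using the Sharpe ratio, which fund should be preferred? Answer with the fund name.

Goldcrest: Sharpe ratio = (12.7% − 4.6%) / 29.9% = 0.271
Northgate: Sharpe ratio = (19.5% − 4.6%) / 12.8% = 1.164
Highest: Northgate (1.164).

Northgate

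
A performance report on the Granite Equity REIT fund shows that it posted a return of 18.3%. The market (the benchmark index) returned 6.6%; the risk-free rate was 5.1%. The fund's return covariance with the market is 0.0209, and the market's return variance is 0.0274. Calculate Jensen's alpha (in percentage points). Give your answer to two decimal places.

β = Cov / Var = 0.0209 / 0.0274 = 0.7628
E[R] = Rf + β(Rm − Rf) = 5.1% + 0.7628 × (6.6% − 5.1%) = 6.2442%
α = Rp − E[R] = 18.3% − 6.2442% = 12.0558

12.06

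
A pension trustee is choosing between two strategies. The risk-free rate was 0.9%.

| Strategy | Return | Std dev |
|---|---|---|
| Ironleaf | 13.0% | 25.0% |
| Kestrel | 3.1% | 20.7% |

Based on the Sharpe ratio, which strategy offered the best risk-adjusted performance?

Ironleaf

Ironleaf: Sharpe ratio = (13.0% − 0.9%) / 25.0% = 0.484
Kestrel: Sharpe ratio = (3.1% − 0.9%) / 20.7% = 0.106
Highest: Ironleaf (0.484).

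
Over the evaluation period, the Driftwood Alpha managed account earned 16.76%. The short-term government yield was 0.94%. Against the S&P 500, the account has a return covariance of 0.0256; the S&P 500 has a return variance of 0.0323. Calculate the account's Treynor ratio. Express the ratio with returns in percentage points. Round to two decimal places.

19.96

β = Cov / Var = 0.0256 / 0.0323 = 0.7926
Treynor = (Rp − Rf) / β = (16.76% − 0.94%) / 0.7926 = 15.82 / 0.7926 = 19.9596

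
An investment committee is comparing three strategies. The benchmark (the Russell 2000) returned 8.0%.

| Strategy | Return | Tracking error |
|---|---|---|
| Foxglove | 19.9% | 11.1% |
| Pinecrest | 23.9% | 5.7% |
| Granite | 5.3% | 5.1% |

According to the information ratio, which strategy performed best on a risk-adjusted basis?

Foxglove: IR = (19.9% − 8.0%) / 11.1% = 1.072
Pinecrest: IR = (23.9% − 8.0%) / 5.7% = 2.789
Granite: IR = (5.3% − 8.0%) / 5.1% = -0.529
Highest: Pinecrest (2.789).

Pinecrest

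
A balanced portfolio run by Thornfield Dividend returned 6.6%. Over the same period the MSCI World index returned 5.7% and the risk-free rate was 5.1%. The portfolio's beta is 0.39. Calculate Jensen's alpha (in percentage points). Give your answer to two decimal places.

1.27

CAPM expected return = Rf + β(Rm − Rf) = 5.1% + 0.39 × (5.7% − 5.1%) = 5.1 + 0.39 × 0.60 = 5.3340%
Jensen's α = Rp − E[R] = 6.6% − 5.3340% = 1.2660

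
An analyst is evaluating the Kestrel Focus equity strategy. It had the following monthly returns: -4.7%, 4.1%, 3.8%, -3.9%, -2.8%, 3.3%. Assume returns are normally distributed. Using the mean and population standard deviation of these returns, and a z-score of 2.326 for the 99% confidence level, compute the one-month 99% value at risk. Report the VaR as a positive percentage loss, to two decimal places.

8.90

μ = (-4.7 + 4.1 + 3.8 − 3.9 − 2.8 + 3.3) / 6 = -0.0333%
Σ(r − μ)² = 87.2733; population σ = √(87.2733/6) = 3.8139%
VaR = −(μ − z·σ) = −(-0.0333 − 2.326 × 3.8139) = −(-8.9044) = 8.9044%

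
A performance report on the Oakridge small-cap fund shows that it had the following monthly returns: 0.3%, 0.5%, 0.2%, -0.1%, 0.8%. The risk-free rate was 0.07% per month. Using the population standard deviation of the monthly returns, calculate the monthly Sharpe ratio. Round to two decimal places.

0.90

μ = (0.3 + 0.5 + 0.2 − 0.1 + 0.8) / 5 = 1.70 / 5 = 0.3400%
Population std dev = √[0.4520 / 5] = 0.3007%
Sharpe = (μ − rf) / σ = (0.3400 − 0.07) / 0.3007 = 0.2700 / 0.3007 = 0.8979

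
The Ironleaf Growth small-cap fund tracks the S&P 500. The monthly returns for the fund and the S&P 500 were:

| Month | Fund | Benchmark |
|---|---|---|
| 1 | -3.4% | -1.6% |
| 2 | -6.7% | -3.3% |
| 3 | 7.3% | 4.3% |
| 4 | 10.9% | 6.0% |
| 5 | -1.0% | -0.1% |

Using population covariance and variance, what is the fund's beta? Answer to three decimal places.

1.876

r̄p = 1.4200%,  r̄m = 1.0600%
Cov = Σ(rp − r̄p)(rm − r̄m) / 5 = 23.3828
Var(rm) = Σ(rm − r̄m)² / 5 = 12.4664
β = Cov / Var = 23.3828 / 12.4664 = 1.8757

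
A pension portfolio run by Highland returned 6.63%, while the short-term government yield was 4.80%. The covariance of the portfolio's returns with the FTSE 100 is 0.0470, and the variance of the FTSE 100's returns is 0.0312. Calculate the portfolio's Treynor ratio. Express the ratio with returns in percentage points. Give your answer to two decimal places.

β = Cov / Var = 0.0470 / 0.0312 = 1.5064
Treynor = (Rp − Rf) / β = (6.63% − 4.80%) / 1.5064 = 1.83 / 1.5064 = 1.2148

1.21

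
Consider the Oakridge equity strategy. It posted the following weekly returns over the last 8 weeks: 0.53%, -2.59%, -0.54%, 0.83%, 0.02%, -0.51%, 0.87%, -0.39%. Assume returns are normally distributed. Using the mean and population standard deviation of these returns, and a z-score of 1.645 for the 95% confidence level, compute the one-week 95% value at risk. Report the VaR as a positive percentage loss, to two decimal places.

1.94

μ = (0.53 − 2.59 − 0.54 + 0.83 + 0.02 − 0.51 + 0.87 − 0.39) / 8 = -1.780 / 8 = -0.2225%
Σ(r − μ)² = 8.7430; population σ = √(8.7430/8) = 1.0454%
VaR = −(μ − z·σ) = −(-0.2225 − 1.645 × 1.0454) = −(-1.9422) = 1.9422%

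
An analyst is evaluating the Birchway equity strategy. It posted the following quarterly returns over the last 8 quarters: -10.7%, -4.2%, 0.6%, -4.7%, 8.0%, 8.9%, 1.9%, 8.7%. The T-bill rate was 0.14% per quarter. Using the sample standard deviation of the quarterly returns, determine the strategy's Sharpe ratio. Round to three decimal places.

0.127

r̄ = (-10.7 − 4.2 + 0.6 − 4.7 + 8 + 8.9 + 1.9 + 8.7) / 8 = 1.0625%
Σ(r − r̄)² = (-10.7 − 1.0625)² + (-4.2 − 1.0625)² + … = 368.0588
sample σ = √(368.0588 / 7) = √52.5798 = 7.2512%
Sharpe = (r̄ − rf) / σ = (1.0625 − 0.14) / 7.2512 = 0.9225 / 7.2512 = 0.1272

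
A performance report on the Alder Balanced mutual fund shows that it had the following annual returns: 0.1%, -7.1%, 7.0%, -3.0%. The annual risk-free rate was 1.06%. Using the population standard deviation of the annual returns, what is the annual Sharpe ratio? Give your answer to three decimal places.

-0.351

μ = (0.1 − 7.1 + 7 − 3) / 4 = -3.00 / 4 = -0.7500%
Σ(r − μ)² = 106.1700; population σ = √(106.1700/4) = 5.1519%
Sharpe = (μ − rf) / σ = (-0.7500 − 1.06) / 5.1519 = -1.8100 / 5.1519 = -0.3513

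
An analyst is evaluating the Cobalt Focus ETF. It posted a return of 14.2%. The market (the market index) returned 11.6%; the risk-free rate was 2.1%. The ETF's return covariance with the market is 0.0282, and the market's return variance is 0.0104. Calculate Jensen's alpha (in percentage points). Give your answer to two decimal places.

β = Cov / Var = 0.0282 / 0.0104 = 2.7115
E[R] = Rf + β(Rm − Rf) = 2.1% + 2.7115 × (11.6% − 2.1%) = 27.8593%
α = Rp − E[R] = 14.2% − 27.8593% = -13.6593

-13.66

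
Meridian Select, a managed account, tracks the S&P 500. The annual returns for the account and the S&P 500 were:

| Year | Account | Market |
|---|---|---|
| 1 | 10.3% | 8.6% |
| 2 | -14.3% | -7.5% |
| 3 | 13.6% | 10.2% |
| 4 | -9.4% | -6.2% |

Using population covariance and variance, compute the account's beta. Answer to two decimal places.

r̄p = 0.0500%,  r̄m = 1.2750%
Cov = Σ(rp − r̄p)(rm − r̄m) / 4 = 98.1438
Var(rm) = Σ(rm − r̄m)² / 4 = 66.5469
β = Cov / Var = 98.1438 / 66.5469 = 1.4748

1.47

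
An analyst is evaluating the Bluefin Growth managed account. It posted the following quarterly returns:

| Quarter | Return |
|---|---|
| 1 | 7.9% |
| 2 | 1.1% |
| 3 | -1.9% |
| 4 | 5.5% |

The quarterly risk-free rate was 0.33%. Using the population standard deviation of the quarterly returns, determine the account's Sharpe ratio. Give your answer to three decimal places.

r̄ = (7.9 + 1.1 − 1.9 + 5.5) / 4 = 12.60 / 4 = 3.1500%
Σ(r − r̄)² = (7.9 − 3.1500)² + (1.1 − 3.1500)² + (-1.9 − 3.1500)² + … = 57.7900
σ = √[57.7900 / 4] = 3.8010%
Sharpe = (r̄ − rf) / σ = (3.1500 − 0.33) / 3.8010 = 2.8200 / 3.8010 = 0.7419

0.742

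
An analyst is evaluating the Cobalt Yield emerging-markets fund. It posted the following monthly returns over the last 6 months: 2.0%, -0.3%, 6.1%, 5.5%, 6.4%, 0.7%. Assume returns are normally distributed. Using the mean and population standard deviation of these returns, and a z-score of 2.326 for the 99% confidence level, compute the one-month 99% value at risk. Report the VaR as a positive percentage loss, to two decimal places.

r̄ = (2 − 0.3 + 6.1 + 5.5 + 6.4 + 0.7) / 6 = 3.4000%
Σ(r − r̄)² = (2 − 3.4000)² + (-0.3 − 3.4000)² + (6.1 − 3.4000)² + … = 43.6400
population σ = √(43.6400 / 6) = √7.2733 = 2.6969%
VaR = −(r̄ − z·σ) = −(3.4000 − 2.326 × 2.6969) = −(-2.8730) = 2.8730%

2.87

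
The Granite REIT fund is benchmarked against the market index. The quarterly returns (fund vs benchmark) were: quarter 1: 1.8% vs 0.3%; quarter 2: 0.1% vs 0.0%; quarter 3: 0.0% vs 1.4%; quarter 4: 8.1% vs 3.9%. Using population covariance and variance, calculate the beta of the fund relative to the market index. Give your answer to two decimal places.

r̄p = 2.5000%,  r̄m = 1.4000%
Cov = Σ(rp − r̄p)(rm − r̄m) / 4 = 4.5325
Var(rm) = Σ(rm − r̄m)² / 4 = 2.3550
β = Cov / Var = 4.5325 / 2.3550 = 1.9246

1.92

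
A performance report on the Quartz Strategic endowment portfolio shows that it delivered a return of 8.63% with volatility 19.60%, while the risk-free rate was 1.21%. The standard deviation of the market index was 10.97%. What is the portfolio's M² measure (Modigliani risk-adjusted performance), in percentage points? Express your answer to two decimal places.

Sharpe = (Rp − Rf) / σp = (8.63% − 1.21%) / 19.60% = 0.3786
M² = Rf + Sharpe × σm = 1.21% + 0.3786 × 10.97% = 5.3632%

5.36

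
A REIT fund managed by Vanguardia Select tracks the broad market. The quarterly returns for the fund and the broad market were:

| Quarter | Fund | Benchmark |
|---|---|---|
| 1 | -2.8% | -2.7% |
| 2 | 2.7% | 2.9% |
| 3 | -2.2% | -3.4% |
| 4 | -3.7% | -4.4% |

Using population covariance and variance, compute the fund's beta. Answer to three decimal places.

0.862

r̄p = -1.5000%,  r̄m = -1.9000%
Cov = Σ(rp − r̄p)(rm − r̄m) / 4 = 6.9375
Var(rm) = Σ(rm − r̄m)² / 4 = 8.0450
β = Cov / Var = 6.9375 / 8.0450 = 0.8623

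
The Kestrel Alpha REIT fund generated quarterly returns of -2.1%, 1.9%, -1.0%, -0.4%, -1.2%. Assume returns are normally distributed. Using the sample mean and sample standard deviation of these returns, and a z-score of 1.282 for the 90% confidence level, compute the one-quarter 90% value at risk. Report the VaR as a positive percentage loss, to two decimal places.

2.49

Mean return r̄ = -2.80 / 5 = -0.5600%
Σ(r − r̄)² = (-2.1 − (-0.5600))² + (1.9 − (-0.5600))² + … = 9.0520
sample σ = √(9.0520 / 4) = √2.2630 = 1.5043%
VaR = −(r̄ − z·σ) = −(-0.5600 − 1.282 × 1.5043) = −(-2.4885) = 2.4885%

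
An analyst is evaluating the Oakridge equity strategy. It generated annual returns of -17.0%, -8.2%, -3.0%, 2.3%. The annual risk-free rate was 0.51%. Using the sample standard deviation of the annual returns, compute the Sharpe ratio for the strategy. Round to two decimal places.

r̄ = (-17 − 8.2 − 3 + 2.3) / 4 = -25.90 / 4 = -6.4750%
Σ(r − r̄)² = (-17 − (-6.4750))² + (-8.2 − (-6.4750))² + (-3 − (-6.4750))² + … = 202.8275
sample σ = √(202.8275 / 3) = √67.6092 = 8.2225%
Sharpe = (r̄ − rf) / σ = (-6.4750 − 0.51) / 8.2225 = -6.9850 / 8.2225 = -0.8495

-0.85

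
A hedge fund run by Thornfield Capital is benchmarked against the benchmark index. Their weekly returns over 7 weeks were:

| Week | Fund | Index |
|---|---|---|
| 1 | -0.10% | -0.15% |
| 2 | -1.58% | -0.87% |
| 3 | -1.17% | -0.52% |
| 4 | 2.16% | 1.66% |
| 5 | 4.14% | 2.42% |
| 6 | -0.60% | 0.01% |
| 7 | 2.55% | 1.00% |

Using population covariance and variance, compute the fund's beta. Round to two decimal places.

r̄p = 0.7714%,  r̄m = 0.5071%
Cov = Σ(rp − r̄p)(rm − r̄m) / 7 = 2.2011
Var(rm) = Σ(rm − r̄m)² / 7 = 1.2659
β = Cov / Var = 2.2011 / 1.2659 = 1.7388

1.74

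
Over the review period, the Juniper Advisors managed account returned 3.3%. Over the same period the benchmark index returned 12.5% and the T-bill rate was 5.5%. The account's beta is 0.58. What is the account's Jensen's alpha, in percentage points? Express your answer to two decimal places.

-6.26

CAPM expected return = Rf + β(Rm − Rf) = 5.5% + 0.58 × (12.5% − 5.5%) = 5.5 + 0.58 × 7.00 = 9.5600%
Jensen's α = Rp − E[R] = 3.3% − 9.5600% = -6.2600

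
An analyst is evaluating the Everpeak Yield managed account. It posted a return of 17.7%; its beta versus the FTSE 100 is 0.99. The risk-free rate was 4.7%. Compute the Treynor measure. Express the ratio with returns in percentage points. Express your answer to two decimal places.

Treynor = (Rp − Rf) / β = (17.7% − 4.7%) / 0.99 = 13.00 / 0.99 = 13.1313

13.13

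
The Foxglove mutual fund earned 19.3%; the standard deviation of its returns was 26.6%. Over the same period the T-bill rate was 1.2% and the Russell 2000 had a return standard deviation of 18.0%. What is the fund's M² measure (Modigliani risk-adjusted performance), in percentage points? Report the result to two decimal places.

Sharpe = (Rp − Rf) / σp = (19.3% − 1.2%) / 26.6% = 0.6805
M² = Rf + Sharpe × σm = 1.2% + 0.6805 × 18.0% = 13.4490%

13.45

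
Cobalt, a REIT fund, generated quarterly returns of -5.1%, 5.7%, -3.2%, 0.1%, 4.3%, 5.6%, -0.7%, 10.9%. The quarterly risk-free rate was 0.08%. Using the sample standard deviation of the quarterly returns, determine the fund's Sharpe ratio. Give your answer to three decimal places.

0.397

r̄ = (-5.1 + 5.7 − 3.2 + 0.1 + 4.3 + 5.6 − 0.7 + 10.9) / 8 = 2.2000%
Σ(r − r̄)² = (-5.1 − 2.2000)² + (5.7 − 2.2000)² + … = 199.1800
sample σ = √(199.1800 / 7) = √28.4543 = 5.3343%
Sharpe = (r̄ − rf) / σ = (2.2000 − 0.08) / 5.3343 = 2.1200 / 5.3343 = 0.3974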